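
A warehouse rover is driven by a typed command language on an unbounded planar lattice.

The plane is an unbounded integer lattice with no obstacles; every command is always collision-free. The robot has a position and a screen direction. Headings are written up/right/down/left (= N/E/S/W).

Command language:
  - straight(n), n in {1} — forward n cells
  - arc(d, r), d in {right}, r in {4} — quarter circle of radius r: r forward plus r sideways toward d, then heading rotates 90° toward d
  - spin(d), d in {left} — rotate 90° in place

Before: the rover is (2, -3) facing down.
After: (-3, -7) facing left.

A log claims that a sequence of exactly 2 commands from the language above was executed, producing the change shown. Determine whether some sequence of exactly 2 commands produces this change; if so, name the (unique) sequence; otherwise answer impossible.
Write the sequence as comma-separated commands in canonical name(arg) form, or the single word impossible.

arc(right, 4), straight(1)

key: cell and facing (now W) both changed — the 2 commands mix motion and turning
from: (2, -3) facing down
[1] after arc(right, 4): (-2, -7) facing left
[2] after straight(1): (-3, -7) facing left
all 9 alternatives checked — unique.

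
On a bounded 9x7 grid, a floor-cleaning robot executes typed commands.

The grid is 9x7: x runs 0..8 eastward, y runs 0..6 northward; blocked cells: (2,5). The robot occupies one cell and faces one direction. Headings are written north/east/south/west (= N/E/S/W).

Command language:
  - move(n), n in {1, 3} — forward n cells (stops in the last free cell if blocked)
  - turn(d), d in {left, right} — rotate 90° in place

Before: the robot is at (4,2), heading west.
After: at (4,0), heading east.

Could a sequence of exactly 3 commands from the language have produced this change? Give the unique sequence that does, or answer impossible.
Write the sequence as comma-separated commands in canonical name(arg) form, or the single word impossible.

key: move(3) runs into the grid edge before its full distance
start: at (4,2), heading west
[1] after turn(left): at (4,2), heading south
[2] after move(3): at (4,0), heading south
[3] after turn(left): at (4,0), heading east
no rival 3-sequence matches.

turn(left), move(3), turn(left)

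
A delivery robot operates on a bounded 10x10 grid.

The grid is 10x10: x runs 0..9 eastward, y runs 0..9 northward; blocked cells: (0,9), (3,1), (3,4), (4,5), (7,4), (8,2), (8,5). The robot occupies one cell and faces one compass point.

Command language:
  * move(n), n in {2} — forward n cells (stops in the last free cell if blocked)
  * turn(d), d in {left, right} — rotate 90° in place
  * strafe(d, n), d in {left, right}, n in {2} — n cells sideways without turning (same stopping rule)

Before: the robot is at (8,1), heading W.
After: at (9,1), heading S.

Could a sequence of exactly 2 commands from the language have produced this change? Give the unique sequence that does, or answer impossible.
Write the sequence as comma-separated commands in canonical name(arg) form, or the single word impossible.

key: cell and facing (now S) both changed — the 2 commands mix motion and turning
start: at (8,1), heading W
step 1 (turn(left)): at (8,1), heading S
step 2 (strafe(left, 2)): at (9,1), heading S
all 25 alternatives checked — unique.

turn(left), strafe(left, 2)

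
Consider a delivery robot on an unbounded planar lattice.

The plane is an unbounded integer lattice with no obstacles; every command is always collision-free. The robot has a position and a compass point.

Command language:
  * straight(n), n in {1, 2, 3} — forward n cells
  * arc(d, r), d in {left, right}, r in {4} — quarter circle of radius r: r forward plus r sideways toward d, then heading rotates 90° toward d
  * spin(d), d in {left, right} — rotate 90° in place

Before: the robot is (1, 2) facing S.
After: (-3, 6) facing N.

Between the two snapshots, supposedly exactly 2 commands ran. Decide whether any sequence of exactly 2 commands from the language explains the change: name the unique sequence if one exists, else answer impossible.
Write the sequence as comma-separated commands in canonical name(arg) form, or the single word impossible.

spin(right), arc(right, 4)

key: order matters: swapping spin(right) and arc(right, 4) lands elsewhere
start: (1, 2) facing S
[1] after spin(right): (1, 2) facing W
[2] after arc(right, 4): (-3, 6) facing N
all 49 alternatives checked — unique.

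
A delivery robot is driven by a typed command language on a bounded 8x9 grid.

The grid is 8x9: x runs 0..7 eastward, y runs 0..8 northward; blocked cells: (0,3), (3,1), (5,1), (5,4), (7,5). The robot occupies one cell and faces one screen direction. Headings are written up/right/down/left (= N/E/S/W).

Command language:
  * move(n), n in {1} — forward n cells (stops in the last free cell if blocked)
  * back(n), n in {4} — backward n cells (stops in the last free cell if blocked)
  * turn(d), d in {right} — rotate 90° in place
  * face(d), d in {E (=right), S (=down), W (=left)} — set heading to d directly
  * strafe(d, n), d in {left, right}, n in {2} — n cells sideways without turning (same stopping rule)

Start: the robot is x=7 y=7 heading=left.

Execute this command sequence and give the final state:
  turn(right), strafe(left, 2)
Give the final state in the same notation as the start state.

x=5 y=7 heading=up

from: x=7 y=7 heading=left
step 1 (turn(right)): x=7 y=7 heading=up
step 2 (strafe(left, 2)): x=5 y=7 heading=up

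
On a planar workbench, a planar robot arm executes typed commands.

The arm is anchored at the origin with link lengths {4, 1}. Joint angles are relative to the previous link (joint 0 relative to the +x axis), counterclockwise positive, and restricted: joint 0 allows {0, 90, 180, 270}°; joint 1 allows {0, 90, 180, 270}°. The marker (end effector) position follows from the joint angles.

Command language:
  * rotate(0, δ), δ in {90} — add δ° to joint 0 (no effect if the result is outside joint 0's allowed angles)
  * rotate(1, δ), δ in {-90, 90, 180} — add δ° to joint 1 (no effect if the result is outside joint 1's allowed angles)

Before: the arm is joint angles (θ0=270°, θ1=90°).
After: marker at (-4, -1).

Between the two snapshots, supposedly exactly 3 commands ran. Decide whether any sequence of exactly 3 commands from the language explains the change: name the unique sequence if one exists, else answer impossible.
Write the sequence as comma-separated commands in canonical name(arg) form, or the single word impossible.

rotate(0, 90), rotate(0, 90), rotate(0, 90)

t0: joint angles (θ0=270°, θ1=90°)
step 1 (rotate(0, 90)): joint angles (θ0=0°, θ1=90°)
step 2 (rotate(0, 90)): joint angles (θ0=90°, θ1=90°)
step 3 (rotate(0, 90)): joint angles (θ0=180°, θ1=90°)
no other 3-command option fits: unique.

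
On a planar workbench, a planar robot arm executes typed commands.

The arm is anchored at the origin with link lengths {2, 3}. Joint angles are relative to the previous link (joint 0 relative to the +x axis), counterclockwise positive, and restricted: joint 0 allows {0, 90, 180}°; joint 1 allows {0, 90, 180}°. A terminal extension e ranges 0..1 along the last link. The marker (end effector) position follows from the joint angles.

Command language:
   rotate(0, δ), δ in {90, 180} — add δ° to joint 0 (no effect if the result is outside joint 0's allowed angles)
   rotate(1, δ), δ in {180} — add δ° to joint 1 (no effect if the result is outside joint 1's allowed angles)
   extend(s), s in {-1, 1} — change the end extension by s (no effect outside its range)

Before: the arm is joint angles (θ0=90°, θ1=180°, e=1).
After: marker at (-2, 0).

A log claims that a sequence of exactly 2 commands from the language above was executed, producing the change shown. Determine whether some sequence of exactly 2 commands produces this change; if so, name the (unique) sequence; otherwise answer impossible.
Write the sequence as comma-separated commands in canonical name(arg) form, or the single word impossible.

rotate(0, 90), rotate(0, 180)

key: order matters: swapping rotate(0, 90) and rotate(0, 180) lands elsewhere
begin: joint angles (θ0=90°, θ1=180°, e=1)
1. rotate(0, 90) → joint angles (θ0=180°, θ1=180°, e=1)
2. rotate(0, 180) → joint angles (θ0=0°, θ1=180°, e=1)
all 25 alternatives checked — unique.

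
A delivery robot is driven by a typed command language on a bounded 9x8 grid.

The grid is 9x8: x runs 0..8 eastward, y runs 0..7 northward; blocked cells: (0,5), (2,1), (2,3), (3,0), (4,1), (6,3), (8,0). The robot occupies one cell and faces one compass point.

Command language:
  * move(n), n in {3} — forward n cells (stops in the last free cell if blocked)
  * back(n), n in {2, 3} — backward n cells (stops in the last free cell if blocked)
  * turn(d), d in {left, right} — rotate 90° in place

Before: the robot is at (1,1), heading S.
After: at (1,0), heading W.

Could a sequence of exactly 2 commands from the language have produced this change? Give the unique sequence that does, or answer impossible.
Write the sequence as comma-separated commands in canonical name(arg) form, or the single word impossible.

move(3), turn(right)

key: cell and facing (now W) both changed — the 2 commands mix motion and turning
start: at (1,1), heading S
[1] after move(3): at (1,0), heading S
[2] after turn(right): at (1,0), heading W
no rival 2-sequence matches.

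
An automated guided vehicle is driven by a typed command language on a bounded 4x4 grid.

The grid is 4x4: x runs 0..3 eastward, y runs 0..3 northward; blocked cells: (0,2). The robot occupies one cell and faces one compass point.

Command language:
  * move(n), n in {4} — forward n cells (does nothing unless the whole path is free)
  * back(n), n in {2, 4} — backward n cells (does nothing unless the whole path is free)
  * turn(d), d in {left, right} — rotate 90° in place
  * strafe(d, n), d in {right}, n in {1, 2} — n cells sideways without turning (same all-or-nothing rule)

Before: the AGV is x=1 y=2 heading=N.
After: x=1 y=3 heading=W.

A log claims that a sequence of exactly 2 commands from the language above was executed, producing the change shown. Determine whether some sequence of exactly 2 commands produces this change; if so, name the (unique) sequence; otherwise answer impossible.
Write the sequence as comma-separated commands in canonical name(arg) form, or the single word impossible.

key: running strafe(right, 1) before turn(left) would end elsewhere — order is forced
begin: x=1 y=2 heading=N
[1] after turn(left): x=1 y=2 heading=W
[2] after strafe(right, 1): x=1 y=3 heading=W
uniquely the one of 49 2-step routes that fits.

turn(left), strafe(right, 1)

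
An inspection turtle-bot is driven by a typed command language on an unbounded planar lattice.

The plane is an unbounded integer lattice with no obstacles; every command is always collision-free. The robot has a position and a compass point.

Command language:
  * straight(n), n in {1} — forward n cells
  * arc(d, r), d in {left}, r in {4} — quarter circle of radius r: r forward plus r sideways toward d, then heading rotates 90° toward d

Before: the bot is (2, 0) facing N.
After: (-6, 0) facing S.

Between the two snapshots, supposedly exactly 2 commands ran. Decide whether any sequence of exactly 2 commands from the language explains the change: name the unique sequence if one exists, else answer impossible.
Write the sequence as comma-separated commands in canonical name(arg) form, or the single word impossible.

arc(left, 4), arc(left, 4)

key: cell and facing (now S) both changed — the 2 commands mix motion and turning
t0: (2, 0) facing N
1. arc(left, 4) → (-2, 4) facing W
2. arc(left, 4) → (-6, 0) facing S
uniquely the one of 4 2-step routes that fits.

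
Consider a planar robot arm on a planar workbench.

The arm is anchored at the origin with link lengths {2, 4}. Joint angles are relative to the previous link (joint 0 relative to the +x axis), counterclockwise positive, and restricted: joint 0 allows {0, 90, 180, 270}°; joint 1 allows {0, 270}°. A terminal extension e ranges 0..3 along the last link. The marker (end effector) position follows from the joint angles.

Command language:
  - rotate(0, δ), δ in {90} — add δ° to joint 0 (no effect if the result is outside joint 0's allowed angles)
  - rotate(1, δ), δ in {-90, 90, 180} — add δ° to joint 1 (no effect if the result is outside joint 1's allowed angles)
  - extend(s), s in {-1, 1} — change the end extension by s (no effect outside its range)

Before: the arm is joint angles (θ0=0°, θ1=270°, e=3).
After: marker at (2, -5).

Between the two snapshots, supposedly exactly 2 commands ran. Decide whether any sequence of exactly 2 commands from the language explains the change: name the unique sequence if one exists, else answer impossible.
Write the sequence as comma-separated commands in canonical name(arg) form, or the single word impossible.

extend(-1), extend(-1)

start: joint angles (θ0=0°, θ1=270°, e=3)
[1] after extend(-1): joint angles (θ0=0°, θ1=270°, e=2)
[2] after extend(-1): joint angles (θ0=0°, θ1=270°, e=1)
uniquely the one of 36 2-step routes that fits.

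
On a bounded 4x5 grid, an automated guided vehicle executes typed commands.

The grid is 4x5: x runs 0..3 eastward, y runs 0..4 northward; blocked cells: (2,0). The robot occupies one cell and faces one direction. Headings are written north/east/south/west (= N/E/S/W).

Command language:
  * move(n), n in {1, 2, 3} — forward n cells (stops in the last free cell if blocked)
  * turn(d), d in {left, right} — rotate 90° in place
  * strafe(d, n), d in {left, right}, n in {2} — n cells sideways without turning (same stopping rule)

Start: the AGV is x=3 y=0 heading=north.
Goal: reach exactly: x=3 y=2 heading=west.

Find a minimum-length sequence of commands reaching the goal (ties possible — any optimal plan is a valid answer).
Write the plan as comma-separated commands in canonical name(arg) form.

begin: x=3 y=0 heading=north
t=1 move(2) ⇒ x=3 y=2 heading=north
t=2 turn(left) ⇒ x=3 y=2 heading=west
no 1-step plan works, so 2 is optimal.

move(2), turn(left)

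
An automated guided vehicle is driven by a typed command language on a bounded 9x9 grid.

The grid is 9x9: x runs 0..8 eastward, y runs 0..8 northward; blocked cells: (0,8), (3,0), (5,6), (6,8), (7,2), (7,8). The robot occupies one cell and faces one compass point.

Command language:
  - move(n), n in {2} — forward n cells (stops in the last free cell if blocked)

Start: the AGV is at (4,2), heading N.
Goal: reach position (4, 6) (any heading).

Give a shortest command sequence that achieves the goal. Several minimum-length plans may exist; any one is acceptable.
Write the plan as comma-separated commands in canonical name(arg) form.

start: at (4,2), heading N
[1] after move(2): at (4,4), heading N
[2] after move(2): at (4,6), heading N
minimal: 2 command(s), checked below 2.

move(2), move(2)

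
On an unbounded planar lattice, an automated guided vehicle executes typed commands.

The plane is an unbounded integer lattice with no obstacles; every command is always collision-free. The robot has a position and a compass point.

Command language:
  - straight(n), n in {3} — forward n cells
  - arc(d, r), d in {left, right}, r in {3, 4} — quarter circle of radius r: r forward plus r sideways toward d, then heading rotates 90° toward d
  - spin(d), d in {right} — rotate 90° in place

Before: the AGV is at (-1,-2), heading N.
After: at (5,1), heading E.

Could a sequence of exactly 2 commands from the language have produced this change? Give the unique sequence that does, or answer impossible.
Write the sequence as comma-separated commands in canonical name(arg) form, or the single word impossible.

arc(right, 3), straight(3)

key: running straight(3) before arc(right, 3) would end elsewhere — order is forced
t0: at (-1,-2), heading N
t=1 arc(right, 3) ⇒ at (2,1), heading E
t=2 straight(3) ⇒ at (5,1), heading E
no rival 2-sequence matches.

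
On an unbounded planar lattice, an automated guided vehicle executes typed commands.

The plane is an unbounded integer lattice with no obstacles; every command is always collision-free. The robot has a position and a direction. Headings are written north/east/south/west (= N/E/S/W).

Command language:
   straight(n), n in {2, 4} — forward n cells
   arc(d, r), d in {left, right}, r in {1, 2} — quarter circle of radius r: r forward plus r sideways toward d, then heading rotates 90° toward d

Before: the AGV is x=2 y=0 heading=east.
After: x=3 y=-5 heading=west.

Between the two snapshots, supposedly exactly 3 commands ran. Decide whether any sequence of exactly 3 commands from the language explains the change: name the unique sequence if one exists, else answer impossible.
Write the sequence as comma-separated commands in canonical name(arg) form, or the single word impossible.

arc(right, 2), straight(2), arc(right, 1)

key: position moved to (3,-5) AND the heading swung to W — translation plus rotation needed
t0: x=2 y=0 heading=east
t=1 arc(right, 2) ⇒ x=4 y=-2 heading=south
t=2 straight(2) ⇒ x=4 y=-4 heading=south
t=3 arc(right, 1) ⇒ x=3 y=-5 heading=west
uniquely the one of 216 3-step routes that fits.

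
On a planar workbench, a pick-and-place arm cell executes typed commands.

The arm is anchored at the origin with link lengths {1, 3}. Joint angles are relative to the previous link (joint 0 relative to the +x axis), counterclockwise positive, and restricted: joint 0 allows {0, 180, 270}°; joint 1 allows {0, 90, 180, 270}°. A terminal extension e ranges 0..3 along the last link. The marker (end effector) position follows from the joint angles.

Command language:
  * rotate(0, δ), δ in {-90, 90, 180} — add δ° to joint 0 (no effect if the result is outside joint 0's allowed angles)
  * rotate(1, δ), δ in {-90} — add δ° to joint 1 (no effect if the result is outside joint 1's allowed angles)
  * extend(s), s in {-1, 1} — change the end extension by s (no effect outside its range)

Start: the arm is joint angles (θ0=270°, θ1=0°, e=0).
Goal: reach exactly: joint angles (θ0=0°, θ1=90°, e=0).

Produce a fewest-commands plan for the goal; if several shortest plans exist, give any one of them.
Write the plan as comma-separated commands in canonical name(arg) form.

t0: joint angles (θ0=270°, θ1=0°, e=0)
1. rotate(0, 90) → joint angles (θ0=0°, θ1=0°, e=0)
2. rotate(1, -90) → joint angles (θ0=0°, θ1=270°, e=0)
3. rotate(1, -90) → joint angles (θ0=0°, θ1=180°, e=0)
4. rotate(1, -90) → joint angles (θ0=0°, θ1=90°, e=0)
nothing shorter than 4 reaches the goal.

rotate(0, 90), rotate(1, -90), rotate(1, -90), rotate(1, -90)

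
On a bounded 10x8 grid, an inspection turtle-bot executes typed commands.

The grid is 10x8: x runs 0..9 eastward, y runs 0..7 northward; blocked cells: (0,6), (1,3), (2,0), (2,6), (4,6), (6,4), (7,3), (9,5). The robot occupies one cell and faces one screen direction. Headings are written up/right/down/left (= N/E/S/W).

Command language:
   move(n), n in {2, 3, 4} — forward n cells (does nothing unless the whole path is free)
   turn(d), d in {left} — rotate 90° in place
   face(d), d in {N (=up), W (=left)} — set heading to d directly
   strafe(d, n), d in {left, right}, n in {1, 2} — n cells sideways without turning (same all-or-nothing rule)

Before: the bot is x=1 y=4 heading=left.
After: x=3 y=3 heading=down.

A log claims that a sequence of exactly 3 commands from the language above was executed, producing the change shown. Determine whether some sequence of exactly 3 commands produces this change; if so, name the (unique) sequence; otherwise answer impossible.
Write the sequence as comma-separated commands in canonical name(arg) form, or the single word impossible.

impossible

no 3-step route produces this change.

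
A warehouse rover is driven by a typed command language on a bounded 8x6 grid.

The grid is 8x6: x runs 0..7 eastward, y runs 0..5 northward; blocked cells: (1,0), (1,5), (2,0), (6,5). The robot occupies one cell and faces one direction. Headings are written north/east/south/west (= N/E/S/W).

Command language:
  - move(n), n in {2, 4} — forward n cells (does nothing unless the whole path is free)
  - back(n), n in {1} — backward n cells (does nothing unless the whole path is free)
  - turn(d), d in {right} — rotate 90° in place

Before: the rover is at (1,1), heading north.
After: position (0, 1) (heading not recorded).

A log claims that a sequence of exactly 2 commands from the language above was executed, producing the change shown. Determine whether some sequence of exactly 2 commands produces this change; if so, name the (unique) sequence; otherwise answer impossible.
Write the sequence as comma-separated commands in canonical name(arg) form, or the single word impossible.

turn(right), back(1)

key: running back(1) before turn(right) would end elsewhere — order is forced
t0: at (1,1), heading north
step 1 (turn(right)): at (1,1), heading east
step 2 (back(1)): at (0,1), heading east
all 16 alternatives checked — unique.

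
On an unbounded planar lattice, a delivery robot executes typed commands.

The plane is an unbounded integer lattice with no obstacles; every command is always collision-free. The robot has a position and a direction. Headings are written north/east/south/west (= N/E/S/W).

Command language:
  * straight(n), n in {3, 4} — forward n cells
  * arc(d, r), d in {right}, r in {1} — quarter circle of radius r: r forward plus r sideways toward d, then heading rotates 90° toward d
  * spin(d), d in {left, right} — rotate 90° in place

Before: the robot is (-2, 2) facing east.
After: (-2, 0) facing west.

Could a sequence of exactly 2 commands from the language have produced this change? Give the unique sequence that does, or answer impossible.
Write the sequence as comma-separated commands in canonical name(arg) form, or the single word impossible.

key: position moved to (-2,0) AND the heading swung to W — translation plus rotation needed
from: (-2, 2) facing east
t=1 arc(right, 1) ⇒ (-1, 1) facing south
t=2 arc(right, 1) ⇒ (-2, 0) facing west
uniquely the one of 25 2-step routes that fits.

arc(right, 1), arc(right, 1)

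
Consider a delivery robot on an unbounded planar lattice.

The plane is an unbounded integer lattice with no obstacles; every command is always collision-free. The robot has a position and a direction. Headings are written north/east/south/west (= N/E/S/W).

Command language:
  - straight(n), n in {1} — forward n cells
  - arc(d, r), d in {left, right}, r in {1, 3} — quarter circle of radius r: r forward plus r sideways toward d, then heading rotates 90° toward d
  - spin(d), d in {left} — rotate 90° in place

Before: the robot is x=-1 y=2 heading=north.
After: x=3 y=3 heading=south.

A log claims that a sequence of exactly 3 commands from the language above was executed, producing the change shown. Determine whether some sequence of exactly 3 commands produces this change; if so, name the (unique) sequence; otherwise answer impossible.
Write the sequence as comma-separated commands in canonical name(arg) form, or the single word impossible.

arc(right, 3), arc(right, 1), straight(1)

key: order matters: swapping arc(right, 3) and straight(1) lands elsewhere
t0: x=-1 y=2 heading=north
t=1 arc(right, 3) ⇒ x=2 y=5 heading=east
t=2 arc(right, 1) ⇒ x=3 y=4 heading=south
t=3 straight(1) ⇒ x=3 y=3 heading=south
uniquely the one of 216 3-step routes that fits.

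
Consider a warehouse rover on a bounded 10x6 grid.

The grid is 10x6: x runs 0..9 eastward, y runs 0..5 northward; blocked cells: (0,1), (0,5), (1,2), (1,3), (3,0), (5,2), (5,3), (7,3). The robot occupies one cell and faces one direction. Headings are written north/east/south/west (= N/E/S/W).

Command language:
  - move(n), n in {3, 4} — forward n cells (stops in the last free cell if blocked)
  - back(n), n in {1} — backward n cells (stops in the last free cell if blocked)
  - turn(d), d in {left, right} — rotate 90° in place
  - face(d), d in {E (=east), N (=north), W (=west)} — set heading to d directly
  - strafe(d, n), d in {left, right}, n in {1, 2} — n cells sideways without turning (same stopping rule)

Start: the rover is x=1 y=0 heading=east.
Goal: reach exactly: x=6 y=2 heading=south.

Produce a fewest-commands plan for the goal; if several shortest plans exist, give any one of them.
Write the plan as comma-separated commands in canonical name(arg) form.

from: x=1 y=0 heading=east
1. strafe(left, 2) → x=1 y=1 heading=east
2. move(3) → x=4 y=1 heading=east
3. turn(right) → x=4 y=1 heading=south
4. strafe(left, 2) → x=6 y=1 heading=south
5. back(1) → x=6 y=2 heading=south
shorter routes all fall short; 5 is best.

strafe(left, 2), move(3), turn(right), strafe(left, 2), back(1)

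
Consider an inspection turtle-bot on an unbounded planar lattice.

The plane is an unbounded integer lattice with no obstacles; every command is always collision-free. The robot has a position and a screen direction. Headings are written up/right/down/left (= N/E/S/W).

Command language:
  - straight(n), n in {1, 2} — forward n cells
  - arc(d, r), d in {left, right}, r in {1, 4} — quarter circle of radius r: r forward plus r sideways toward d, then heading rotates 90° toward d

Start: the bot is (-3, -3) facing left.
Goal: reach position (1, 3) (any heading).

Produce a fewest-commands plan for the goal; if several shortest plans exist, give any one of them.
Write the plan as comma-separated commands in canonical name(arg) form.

arc(right, 1), arc(right, 1), arc(left, 4)

initial: (-3, -3) facing left
[1] after arc(right, 1): (-4, -2) facing up
[2] after arc(right, 1): (-3, -1) facing right
[3] after arc(left, 4): (1, 3) facing up
no 2-step plan works, so 3 is optimal.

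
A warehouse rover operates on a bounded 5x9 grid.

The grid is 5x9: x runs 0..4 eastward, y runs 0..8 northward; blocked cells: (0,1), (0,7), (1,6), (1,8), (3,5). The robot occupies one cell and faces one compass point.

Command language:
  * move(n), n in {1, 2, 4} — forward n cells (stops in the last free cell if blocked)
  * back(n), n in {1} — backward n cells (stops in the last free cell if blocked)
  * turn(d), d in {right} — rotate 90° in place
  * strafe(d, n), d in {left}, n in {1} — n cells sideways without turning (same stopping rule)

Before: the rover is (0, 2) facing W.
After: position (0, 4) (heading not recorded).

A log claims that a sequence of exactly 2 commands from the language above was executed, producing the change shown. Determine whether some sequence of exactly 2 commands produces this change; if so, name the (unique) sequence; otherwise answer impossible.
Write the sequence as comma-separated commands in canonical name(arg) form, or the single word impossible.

turn(right), move(2)

key: running move(2) before turn(right) would end elsewhere — order is forced
begin: (0, 2) facing W
[1] after turn(right): (0, 2) facing N
[2] after move(2): (0, 4) facing N
uniquely the one of 36 2-step routes that fits.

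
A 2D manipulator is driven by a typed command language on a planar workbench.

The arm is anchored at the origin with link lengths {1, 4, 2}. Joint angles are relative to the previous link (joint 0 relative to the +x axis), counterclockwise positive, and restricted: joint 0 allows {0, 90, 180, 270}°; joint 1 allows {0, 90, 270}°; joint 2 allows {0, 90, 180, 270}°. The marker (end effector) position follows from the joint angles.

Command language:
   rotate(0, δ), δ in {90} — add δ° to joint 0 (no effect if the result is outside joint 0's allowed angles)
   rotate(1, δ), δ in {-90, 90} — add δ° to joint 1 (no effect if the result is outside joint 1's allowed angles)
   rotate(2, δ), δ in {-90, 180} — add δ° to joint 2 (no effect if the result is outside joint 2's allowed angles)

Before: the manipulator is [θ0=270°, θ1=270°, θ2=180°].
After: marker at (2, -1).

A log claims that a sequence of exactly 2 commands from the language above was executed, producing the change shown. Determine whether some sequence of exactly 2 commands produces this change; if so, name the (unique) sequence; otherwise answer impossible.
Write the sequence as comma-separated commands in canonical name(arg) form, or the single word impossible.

from: [θ0=270°, θ1=270°, θ2=180°]
t=1 rotate(1, 90) ⇒ [θ0=270°, θ1=0°, θ2=180°]
t=2 rotate(1, 90) ⇒ [θ0=270°, θ1=90°, θ2=180°]
no other 2-command option fits: unique.

rotate(1, 90), rotate(1, 90)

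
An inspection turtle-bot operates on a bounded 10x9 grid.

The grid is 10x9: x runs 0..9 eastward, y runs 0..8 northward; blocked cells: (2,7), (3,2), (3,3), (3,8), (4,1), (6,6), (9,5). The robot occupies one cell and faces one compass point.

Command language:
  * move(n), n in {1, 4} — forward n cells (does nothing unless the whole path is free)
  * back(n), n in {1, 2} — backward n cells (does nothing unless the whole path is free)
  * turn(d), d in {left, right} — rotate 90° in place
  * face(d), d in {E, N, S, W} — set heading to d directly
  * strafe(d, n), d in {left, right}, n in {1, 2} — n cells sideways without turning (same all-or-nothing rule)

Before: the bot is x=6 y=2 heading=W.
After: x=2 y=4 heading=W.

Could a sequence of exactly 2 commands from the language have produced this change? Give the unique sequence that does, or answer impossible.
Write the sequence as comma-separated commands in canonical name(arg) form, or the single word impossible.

strafe(right, 2), move(4)

key: still facing W at the end — nothing in the sequence rotates
start: x=6 y=2 heading=W
1. strafe(right, 2) → x=6 y=4 heading=W
2. move(4) → x=2 y=4 heading=W
all 196 alternatives checked — unique.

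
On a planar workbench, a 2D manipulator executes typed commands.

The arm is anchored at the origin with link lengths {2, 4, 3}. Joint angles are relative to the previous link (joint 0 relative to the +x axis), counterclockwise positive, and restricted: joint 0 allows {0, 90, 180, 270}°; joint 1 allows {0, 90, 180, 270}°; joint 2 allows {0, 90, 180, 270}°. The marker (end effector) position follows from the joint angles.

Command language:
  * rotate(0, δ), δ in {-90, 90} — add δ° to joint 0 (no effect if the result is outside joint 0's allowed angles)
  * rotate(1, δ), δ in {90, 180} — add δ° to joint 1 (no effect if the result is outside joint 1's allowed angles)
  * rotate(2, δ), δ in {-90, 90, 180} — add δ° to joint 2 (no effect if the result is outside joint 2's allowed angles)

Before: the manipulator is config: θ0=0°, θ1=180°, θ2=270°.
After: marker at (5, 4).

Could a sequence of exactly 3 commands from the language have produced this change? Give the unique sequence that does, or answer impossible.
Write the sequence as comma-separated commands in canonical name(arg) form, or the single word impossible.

rotate(1, 90), rotate(1, 90), rotate(1, 90)

initial: config: θ0=0°, θ1=180°, θ2=270°
t=1 rotate(1, 90) ⇒ config: θ0=0°, θ1=270°, θ2=270°
t=2 rotate(1, 90) ⇒ config: θ0=0°, θ1=0°, θ2=270°
t=3 rotate(1, 90) ⇒ config: θ0=0°, θ1=90°, θ2=270°
uniquely the one of 343 3-step routes that fits.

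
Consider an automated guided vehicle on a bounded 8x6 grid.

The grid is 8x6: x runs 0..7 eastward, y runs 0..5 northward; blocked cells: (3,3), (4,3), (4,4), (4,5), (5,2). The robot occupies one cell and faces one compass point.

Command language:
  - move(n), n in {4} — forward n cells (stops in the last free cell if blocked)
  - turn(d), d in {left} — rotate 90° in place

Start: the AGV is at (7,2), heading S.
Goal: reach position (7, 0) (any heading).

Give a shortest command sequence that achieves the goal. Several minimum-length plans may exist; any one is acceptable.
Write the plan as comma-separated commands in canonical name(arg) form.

begin: at (7,2), heading S
1. move(4) → at (7,0), heading S
shorter routes all fall short; 1 is best.

move(4)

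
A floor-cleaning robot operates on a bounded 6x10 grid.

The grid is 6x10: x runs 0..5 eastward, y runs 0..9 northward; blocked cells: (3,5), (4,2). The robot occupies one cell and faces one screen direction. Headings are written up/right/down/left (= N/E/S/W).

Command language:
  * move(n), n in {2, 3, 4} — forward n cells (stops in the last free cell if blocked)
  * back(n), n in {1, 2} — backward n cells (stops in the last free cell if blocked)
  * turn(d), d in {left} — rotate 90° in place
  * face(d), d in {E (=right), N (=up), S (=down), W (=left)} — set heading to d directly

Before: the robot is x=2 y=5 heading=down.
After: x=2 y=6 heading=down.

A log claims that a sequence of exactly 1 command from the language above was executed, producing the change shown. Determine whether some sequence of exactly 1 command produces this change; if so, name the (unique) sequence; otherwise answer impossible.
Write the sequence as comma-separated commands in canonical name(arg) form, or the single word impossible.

key: still facing S — the one step turns nothing
initial: x=2 y=5 heading=down
step 1 (back(1)): x=2 y=6 heading=down
no other 1-command option fits: unique.

back(1)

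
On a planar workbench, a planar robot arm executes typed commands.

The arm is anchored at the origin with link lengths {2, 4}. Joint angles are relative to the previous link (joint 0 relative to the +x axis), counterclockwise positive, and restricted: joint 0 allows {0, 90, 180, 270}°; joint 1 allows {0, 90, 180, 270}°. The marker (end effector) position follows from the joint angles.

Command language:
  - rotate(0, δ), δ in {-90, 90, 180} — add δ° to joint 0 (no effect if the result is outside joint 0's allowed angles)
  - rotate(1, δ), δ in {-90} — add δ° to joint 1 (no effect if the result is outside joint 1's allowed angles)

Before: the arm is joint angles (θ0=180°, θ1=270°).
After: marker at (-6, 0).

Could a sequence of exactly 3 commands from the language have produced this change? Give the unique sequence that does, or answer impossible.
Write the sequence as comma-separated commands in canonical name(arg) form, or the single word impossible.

start: joint angles (θ0=180°, θ1=270°)
t=1 rotate(1, -90) ⇒ joint angles (θ0=180°, θ1=180°)
t=2 rotate(1, -90) ⇒ joint angles (θ0=180°, θ1=90°)
t=3 rotate(1, -90) ⇒ joint angles (θ0=180°, θ1=0°)
all 64 alternatives checked — unique.

rotate(1, -90), rotate(1, -90), rotate(1, -90)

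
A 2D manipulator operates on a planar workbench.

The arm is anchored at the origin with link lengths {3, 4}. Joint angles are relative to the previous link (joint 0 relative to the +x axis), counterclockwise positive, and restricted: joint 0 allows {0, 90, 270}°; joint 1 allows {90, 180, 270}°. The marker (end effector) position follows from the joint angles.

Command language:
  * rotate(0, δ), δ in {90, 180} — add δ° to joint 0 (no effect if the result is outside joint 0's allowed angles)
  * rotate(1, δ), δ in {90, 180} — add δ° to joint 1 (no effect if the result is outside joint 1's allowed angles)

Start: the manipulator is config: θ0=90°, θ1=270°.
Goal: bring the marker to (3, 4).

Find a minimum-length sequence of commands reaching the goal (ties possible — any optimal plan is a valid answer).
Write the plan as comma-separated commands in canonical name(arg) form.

initial: config: θ0=90°, θ1=270°
t=1 rotate(0, 180) ⇒ config: θ0=270°, θ1=270°
t=2 rotate(1, 180) ⇒ config: θ0=270°, θ1=90°
t=3 rotate(0, 90) ⇒ config: θ0=0°, θ1=90°
no 2-step plan works, so 3 is optimal.

rotate(0, 180), rotate(1, 180), rotate(0, 90)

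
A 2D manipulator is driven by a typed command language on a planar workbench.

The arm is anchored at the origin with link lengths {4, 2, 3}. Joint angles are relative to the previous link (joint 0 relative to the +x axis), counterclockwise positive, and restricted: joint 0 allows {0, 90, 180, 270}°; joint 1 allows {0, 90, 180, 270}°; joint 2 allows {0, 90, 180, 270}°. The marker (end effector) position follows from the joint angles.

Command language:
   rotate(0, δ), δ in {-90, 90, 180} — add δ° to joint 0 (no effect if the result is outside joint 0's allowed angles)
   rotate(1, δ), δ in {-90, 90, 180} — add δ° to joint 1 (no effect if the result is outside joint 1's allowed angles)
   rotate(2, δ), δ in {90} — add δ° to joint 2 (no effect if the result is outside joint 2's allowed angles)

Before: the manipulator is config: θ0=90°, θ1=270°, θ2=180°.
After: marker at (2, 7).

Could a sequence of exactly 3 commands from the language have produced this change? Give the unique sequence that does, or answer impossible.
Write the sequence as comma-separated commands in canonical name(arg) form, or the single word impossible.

rotate(2, 90), rotate(2, 90), rotate(2, 90)

from: config: θ0=90°, θ1=270°, θ2=180°
[1] after rotate(2, 90): config: θ0=90°, θ1=270°, θ2=270°
[2] after rotate(2, 90): config: θ0=90°, θ1=270°, θ2=0°
[3] after rotate(2, 90): config: θ0=90°, θ1=270°, θ2=90°
uniquely the one of 343 3-step routes that fits.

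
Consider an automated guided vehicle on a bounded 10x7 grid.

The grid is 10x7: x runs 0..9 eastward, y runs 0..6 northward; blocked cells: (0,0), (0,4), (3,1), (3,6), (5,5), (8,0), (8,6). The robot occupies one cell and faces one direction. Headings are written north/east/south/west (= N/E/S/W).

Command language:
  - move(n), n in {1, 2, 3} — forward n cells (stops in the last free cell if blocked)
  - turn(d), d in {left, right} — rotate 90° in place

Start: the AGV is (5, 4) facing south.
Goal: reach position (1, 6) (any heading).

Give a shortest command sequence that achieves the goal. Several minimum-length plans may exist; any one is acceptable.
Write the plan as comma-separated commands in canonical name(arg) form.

t0: (5, 4) facing south
step 1 (turn(right)): (5, 4) facing west
step 2 (move(1)): (4, 4) facing west
step 3 (move(3)): (1, 4) facing west
step 4 (turn(right)): (1, 4) facing north
step 5 (move(3)): (1, 6) facing north
shorter routes all fall short; 5 is best.

turn(right), move(1), move(3), turn(right), move(3)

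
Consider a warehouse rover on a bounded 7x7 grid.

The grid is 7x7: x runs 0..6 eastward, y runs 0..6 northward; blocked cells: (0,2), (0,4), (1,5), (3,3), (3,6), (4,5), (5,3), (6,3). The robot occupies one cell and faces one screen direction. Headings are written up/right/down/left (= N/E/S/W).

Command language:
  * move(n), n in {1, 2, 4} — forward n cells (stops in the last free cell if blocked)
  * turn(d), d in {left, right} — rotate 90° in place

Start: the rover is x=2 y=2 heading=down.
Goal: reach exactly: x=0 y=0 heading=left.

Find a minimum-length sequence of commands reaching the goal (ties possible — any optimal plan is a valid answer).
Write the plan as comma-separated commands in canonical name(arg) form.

move(4), turn(right), move(4)

start: x=2 y=2 heading=down
1. move(4) → x=2 y=0 heading=down
2. turn(right) → x=2 y=0 heading=left
3. move(4) → x=0 y=0 heading=left
no 2-step plan works, so 3 is optimal.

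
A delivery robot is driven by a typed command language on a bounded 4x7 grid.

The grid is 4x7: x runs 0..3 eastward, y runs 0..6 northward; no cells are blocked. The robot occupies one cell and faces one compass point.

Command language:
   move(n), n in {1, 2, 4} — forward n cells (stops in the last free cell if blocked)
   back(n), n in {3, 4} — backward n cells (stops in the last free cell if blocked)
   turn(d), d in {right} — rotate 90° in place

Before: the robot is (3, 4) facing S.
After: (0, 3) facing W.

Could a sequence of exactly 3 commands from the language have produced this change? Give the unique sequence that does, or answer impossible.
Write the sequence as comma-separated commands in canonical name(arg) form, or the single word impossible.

move(1), turn(right), move(4)

key: running move(4) before move(1) would end elsewhere — order is forced
initial: (3, 4) facing S
1. move(1) → (3, 3) facing S
2. turn(right) → (3, 3) facing W
3. move(4) → (0, 3) facing W
all 216 alternatives checked — unique.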